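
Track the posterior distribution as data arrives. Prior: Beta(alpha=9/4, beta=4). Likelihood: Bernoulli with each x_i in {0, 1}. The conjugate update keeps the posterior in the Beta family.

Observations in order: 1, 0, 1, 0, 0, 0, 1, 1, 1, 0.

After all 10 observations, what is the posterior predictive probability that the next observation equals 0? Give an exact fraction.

obs 1: x=1 → posterior Beta(13/4, 4)
obs 2: x=0 → posterior Beta(13/4, 5)
obs 3: x=1 → posterior Beta(17/4, 5)
obs 4: x=0 → posterior Beta(17/4, 6)
obs 5: x=0 → posterior Beta(17/4, 7)
obs 6: x=0 → posterior Beta(17/4, 8)
obs 7: x=1 → posterior Beta(21/4, 8)
obs 8: x=1 → posterior Beta(25/4, 8)
obs 9: x=1 → posterior Beta(29/4, 8)
obs 10: x=0 → posterior Beta(29/4, 9)

36/65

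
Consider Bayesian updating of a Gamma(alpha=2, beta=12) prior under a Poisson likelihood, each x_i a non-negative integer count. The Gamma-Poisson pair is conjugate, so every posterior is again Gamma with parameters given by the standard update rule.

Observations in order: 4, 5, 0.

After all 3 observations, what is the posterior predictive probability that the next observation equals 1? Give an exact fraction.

obs 1: x=4 → posterior Gamma(6, 13)
obs 2: x=5 → posterior Gamma(11, 14)
obs 3: x=0 → posterior Gamma(11, 15)

95147314453125/281474976710656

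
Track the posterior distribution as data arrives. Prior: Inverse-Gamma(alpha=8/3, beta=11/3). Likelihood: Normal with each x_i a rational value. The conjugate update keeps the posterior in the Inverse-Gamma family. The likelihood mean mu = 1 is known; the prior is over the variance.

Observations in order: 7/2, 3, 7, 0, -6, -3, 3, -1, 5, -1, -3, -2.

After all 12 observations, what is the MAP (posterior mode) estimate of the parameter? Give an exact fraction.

2071/232

obs 1: x=7/2 → posterior Inverse-Gamma(19/6, 163/24)
obs 2: x=3 → posterior Inverse-Gamma(11/3, 211/24)
obs 3: x=7 → posterior Inverse-Gamma(25/6, 643/24)
obs 4: x=0 → posterior Inverse-Gamma(14/3, 655/24)
obs 5: x=-6 → posterior Inverse-Gamma(31/6, 1243/24)
obs 6: x=-3 → posterior Inverse-Gamma(17/3, 1435/24)
obs 7: x=3 → posterior Inverse-Gamma(37/6, 1483/24)
obs 8: x=-1 → posterior Inverse-Gamma(20/3, 1531/24)
obs 9: x=5 → posterior Inverse-Gamma(43/6, 1723/24)
obs 10: x=-1 → posterior Inverse-Gamma(23/3, 1771/24)
obs 11: x=-3 → posterior Inverse-Gamma(49/6, 1963/24)
obs 12: x=-2 → posterior Inverse-Gamma(26/3, 2071/24)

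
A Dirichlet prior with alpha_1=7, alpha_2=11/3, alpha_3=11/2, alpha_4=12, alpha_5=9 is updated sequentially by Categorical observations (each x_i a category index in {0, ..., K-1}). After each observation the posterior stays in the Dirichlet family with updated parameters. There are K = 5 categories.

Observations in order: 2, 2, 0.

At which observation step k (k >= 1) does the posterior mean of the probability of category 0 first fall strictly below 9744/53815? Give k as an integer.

obs 1: x=2 → posterior Dirichlet(7, 11/3, 13/2, 12, 9)
obs 2: x=2 → posterior Dirichlet(7, 11/3, 15/2, 12, 9)
obs 3: x=0 → posterior Dirichlet(8, 11/3, 15/2, 12, 9)

k = 2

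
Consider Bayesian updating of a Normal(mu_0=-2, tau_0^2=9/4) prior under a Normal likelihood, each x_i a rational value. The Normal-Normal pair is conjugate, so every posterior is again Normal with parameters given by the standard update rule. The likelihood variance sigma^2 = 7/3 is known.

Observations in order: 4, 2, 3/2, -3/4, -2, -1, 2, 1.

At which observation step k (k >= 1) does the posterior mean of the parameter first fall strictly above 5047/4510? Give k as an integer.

k = 2

obs 1: x=4 → posterior Normal(52/55, 63/55)
obs 2: x=2 → posterior Normal(53/41, 63/82)
obs 3: x=3/2 → posterior Normal(293/218, 63/109)
obs 4: x=-3/4 → posterior Normal(505/544, 63/136)
obs 5: x=-2 → posterior Normal(289/652, 63/163)
obs 6: x=-1 → posterior Normal(181/760, 63/190)
obs 7: x=2 → posterior Normal(397/868, 9/31)
obs 8: x=1 → posterior Normal(505/976, 63/244)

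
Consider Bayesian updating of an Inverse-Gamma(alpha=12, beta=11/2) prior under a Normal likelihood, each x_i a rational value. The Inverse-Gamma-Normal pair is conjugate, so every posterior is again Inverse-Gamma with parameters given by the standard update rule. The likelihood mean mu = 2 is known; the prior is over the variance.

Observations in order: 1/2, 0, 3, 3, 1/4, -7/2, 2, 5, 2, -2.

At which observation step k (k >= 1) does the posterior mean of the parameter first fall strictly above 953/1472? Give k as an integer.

k = 2

obs 1: x=1/2 → posterior Inverse-Gamma(25/2, 53/8)
obs 2: x=0 → posterior Inverse-Gamma(13, 69/8)
obs 3: x=3 → posterior Inverse-Gamma(27/2, 73/8)
obs 4: x=3 → posterior Inverse-Gamma(14, 77/8)
obs 5: x=1/4 → posterior Inverse-Gamma(29/2, 357/32)
obs 6: x=-7/2 → posterior Inverse-Gamma(15, 841/32)
obs 7: x=2 → posterior Inverse-Gamma(31/2, 841/32)
obs 8: x=5 → posterior Inverse-Gamma(16, 985/32)
obs 9: x=2 → posterior Inverse-Gamma(33/2, 985/32)
obs 10: x=-2 → posterior Inverse-Gamma(17, 1241/32)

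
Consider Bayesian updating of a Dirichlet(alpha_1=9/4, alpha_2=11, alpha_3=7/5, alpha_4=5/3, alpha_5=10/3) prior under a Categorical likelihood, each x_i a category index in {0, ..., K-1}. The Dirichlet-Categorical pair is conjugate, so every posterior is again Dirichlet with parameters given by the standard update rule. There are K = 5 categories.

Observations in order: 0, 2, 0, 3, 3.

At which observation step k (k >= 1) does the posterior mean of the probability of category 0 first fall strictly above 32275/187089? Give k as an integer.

k = 3

obs 1: x=0 → posterior Dirichlet(13/4, 11, 7/5, 5/3, 10/3)
obs 2: x=2 → posterior Dirichlet(13/4, 11, 12/5, 5/3, 10/3)
obs 3: x=0 → posterior Dirichlet(17/4, 11, 12/5, 5/3, 10/3)
obs 4: x=3 → posterior Dirichlet(17/4, 11, 12/5, 8/3, 10/3)
obs 5: x=3 → posterior Dirichlet(17/4, 11, 12/5, 11/3, 10/3)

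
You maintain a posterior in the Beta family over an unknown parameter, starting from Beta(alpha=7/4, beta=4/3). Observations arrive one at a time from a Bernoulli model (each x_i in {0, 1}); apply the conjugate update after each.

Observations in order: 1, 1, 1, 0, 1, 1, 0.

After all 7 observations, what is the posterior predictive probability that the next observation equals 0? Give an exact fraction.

40/121

obs 1: x=1 → posterior Beta(11/4, 4/3)
obs 2: x=1 → posterior Beta(15/4, 4/3)
obs 3: x=1 → posterior Beta(19/4, 4/3)
obs 4: x=0 → posterior Beta(19/4, 7/3)
obs 5: x=1 → posterior Beta(23/4, 7/3)
obs 6: x=1 → posterior Beta(27/4, 7/3)
obs 7: x=0 → posterior Beta(27/4, 10/3)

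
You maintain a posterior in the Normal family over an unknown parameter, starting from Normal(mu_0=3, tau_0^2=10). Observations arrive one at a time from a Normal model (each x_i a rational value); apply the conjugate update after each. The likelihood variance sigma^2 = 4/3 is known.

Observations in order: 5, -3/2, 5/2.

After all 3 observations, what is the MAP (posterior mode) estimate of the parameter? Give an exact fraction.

96/47

obs 1: x=5 → posterior Normal(81/17, 20/17)
obs 2: x=-3/2 → posterior Normal(117/64, 5/8)
obs 3: x=5/2 → posterior Normal(96/47, 20/47)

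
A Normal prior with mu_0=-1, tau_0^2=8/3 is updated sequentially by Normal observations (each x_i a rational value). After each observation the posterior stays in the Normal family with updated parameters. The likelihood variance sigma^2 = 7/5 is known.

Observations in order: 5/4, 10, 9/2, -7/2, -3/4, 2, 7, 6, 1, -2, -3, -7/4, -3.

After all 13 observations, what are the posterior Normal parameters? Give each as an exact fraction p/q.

obs 1: x=5/4 → posterior Normal(29/61, 56/61)
obs 2: x=10 → posterior Normal(429/101, 56/101)
obs 3: x=9/2 → posterior Normal(203/47, 56/141)
obs 4: x=-7/2 → posterior Normal(469/181, 56/181)
obs 5: x=-3/4 → posterior Normal(439/221, 56/221)
obs 6: x=2 → posterior Normal(173/87, 56/261)
obs 7: x=7 → posterior Normal(799/301, 8/43)
obs 8: x=6 → posterior Normal(1039/341, 56/341)
obs 9: x=1 → posterior Normal(1079/381, 56/381)
obs 10: x=-2 → posterior Normal(999/421, 56/421)
obs 11: x=-3 → posterior Normal(879/461, 56/461)
obs 12: x=-7/4 → posterior Normal(809/501, 56/501)
obs 13: x=-3 → posterior Normal(689/541, 56/541)

mu_0=689/541, tau_0^2=56/541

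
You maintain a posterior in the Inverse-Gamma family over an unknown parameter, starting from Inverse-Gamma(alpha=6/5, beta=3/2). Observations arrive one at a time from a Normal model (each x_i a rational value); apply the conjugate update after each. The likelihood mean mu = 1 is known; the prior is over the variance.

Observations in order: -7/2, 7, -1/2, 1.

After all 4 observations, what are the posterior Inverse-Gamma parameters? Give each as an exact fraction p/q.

alpha=16/5, beta=123/4

obs 1: x=-7/2 → posterior Inverse-Gamma(17/10, 93/8)
obs 2: x=7 → posterior Inverse-Gamma(11/5, 237/8)
obs 3: x=-1/2 → posterior Inverse-Gamma(27/10, 123/4)
obs 4: x=1 → posterior Inverse-Gamma(16/5, 123/4)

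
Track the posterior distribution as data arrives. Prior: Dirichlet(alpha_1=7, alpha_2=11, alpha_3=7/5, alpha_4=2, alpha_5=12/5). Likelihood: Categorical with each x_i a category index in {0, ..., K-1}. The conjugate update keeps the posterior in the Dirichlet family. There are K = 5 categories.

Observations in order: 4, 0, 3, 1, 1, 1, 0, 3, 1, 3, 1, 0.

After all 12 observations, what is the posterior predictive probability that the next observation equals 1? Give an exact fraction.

80/179

obs 1: x=4 → posterior Dirichlet(7, 11, 7/5, 2, 17/5)
obs 2: x=0 → posterior Dirichlet(8, 11, 7/5, 2, 17/5)
obs 3: x=3 → posterior Dirichlet(8, 11, 7/5, 3, 17/5)
obs 4: x=1 → posterior Dirichlet(8, 12, 7/5, 3, 17/5)
obs 5: x=1 → posterior Dirichlet(8, 13, 7/5, 3, 17/5)
obs 6: x=1 → posterior Dirichlet(8, 14, 7/5, 3, 17/5)
obs 7: x=0 → posterior Dirichlet(9, 14, 7/5, 3, 17/5)
obs 8: x=3 → posterior Dirichlet(9, 14, 7/5, 4, 17/5)
obs 9: x=1 → posterior Dirichlet(9, 15, 7/5, 4, 17/5)
obs 10: x=3 → posterior Dirichlet(9, 15, 7/5, 5, 17/5)
obs 11: x=1 → posterior Dirichlet(9, 16, 7/5, 5, 17/5)
obs 12: x=0 → posterior Dirichlet(10, 16, 7/5, 5, 17/5)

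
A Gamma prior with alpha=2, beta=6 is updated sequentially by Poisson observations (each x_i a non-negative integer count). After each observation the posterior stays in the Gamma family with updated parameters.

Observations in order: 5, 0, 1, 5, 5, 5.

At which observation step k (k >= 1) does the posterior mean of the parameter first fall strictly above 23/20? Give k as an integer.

k = 4

obs 1: x=5 → posterior Gamma(7, 7)
obs 2: x=0 → posterior Gamma(7, 8)
obs 3: x=1 → posterior Gamma(8, 9)
obs 4: x=5 → posterior Gamma(13, 10)
obs 5: x=5 → posterior Gamma(18, 11)
obs 6: x=5 → posterior Gamma(23, 12)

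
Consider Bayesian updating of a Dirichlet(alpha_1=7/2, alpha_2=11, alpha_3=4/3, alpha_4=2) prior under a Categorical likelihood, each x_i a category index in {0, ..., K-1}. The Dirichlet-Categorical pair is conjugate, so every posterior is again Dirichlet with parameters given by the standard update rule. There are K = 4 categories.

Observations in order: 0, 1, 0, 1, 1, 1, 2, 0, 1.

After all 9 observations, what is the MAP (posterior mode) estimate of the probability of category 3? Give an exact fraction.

6/137

obs 1: x=0 → posterior Dirichlet(9/2, 11, 4/3, 2)
obs 2: x=1 → posterior Dirichlet(9/2, 12, 4/3, 2)
obs 3: x=0 → posterior Dirichlet(11/2, 12, 4/3, 2)
obs 4: x=1 → posterior Dirichlet(11/2, 13, 4/3, 2)
obs 5: x=1 → posterior Dirichlet(11/2, 14, 4/3, 2)
obs 6: x=1 → posterior Dirichlet(11/2, 15, 4/3, 2)
obs 7: x=2 → posterior Dirichlet(11/2, 15, 7/3, 2)
obs 8: x=0 → posterior Dirichlet(13/2, 15, 7/3, 2)
obs 9: x=1 → posterior Dirichlet(13/2, 16, 7/3, 2)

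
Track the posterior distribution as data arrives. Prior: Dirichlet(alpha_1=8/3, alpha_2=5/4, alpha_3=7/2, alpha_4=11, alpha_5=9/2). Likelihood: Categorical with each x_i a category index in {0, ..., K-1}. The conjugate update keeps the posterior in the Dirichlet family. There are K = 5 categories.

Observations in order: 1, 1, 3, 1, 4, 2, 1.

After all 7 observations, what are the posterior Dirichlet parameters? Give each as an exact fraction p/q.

alpha_1=8/3, alpha_2=21/4, alpha_3=9/2, alpha_4=12, alpha_5=11/2

obs 1: x=1 → posterior Dirichlet(8/3, 9/4, 7/2, 11, 9/2)
obs 2: x=1 → posterior Dirichlet(8/3, 13/4, 7/2, 11, 9/2)
obs 3: x=3 → posterior Dirichlet(8/3, 13/4, 7/2, 12, 9/2)
obs 4: x=1 → posterior Dirichlet(8/3, 17/4, 7/2, 12, 9/2)
obs 5: x=4 → posterior Dirichlet(8/3, 17/4, 7/2, 12, 11/2)
obs 6: x=2 → posterior Dirichlet(8/3, 17/4, 9/2, 12, 11/2)
obs 7: x=1 → posterior Dirichlet(8/3, 21/4, 9/2, 12, 11/2)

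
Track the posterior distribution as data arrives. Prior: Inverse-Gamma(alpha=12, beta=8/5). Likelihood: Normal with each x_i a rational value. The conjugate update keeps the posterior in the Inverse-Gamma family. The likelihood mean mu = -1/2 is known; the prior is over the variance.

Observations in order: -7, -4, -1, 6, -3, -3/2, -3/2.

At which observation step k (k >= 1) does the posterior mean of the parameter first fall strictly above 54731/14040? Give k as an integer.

k = 5

obs 1: x=-7 → posterior Inverse-Gamma(25/2, 909/40)
obs 2: x=-4 → posterior Inverse-Gamma(13, 577/20)
obs 3: x=-1 → posterior Inverse-Gamma(27/2, 1159/40)
obs 4: x=6 → posterior Inverse-Gamma(14, 501/10)
obs 5: x=-3 → posterior Inverse-Gamma(29/2, 2129/40)
obs 6: x=-3/2 → posterior Inverse-Gamma(15, 2149/40)
obs 7: x=-3/2 → posterior Inverse-Gamma(31/2, 2169/40)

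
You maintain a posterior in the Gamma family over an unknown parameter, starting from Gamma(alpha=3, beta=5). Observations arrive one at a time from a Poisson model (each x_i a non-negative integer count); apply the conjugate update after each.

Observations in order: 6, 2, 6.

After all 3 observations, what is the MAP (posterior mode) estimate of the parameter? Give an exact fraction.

2

obs 1: x=6 → posterior Gamma(9, 6)
obs 2: x=2 → posterior Gamma(11, 7)
obs 3: x=6 → posterior Gamma(17, 8)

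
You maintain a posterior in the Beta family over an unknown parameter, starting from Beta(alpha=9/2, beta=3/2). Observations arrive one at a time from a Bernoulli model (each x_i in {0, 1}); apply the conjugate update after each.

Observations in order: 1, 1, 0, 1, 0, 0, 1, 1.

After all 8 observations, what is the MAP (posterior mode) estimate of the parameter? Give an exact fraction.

17/24

obs 1: x=1 → posterior Beta(11/2, 3/2)
obs 2: x=1 → posterior Beta(13/2, 3/2)
obs 3: x=0 → posterior Beta(13/2, 5/2)
obs 4: x=1 → posterior Beta(15/2, 5/2)
obs 5: x=0 → posterior Beta(15/2, 7/2)
obs 6: x=0 → posterior Beta(15/2, 9/2)
obs 7: x=1 → posterior Beta(17/2, 9/2)
obs 8: x=1 → posterior Beta(19/2, 9/2)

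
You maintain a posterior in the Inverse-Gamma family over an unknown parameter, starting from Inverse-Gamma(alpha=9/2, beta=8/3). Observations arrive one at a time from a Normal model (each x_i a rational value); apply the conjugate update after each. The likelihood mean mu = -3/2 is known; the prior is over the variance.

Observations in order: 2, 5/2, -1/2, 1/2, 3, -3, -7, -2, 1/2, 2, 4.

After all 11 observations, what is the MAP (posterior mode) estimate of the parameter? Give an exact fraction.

1657/264

obs 1: x=2 → posterior Inverse-Gamma(5, 211/24)
obs 2: x=5/2 → posterior Inverse-Gamma(11/2, 403/24)
obs 3: x=-1/2 → posterior Inverse-Gamma(6, 415/24)
obs 4: x=1/2 → posterior Inverse-Gamma(13/2, 463/24)
obs 5: x=3 → posterior Inverse-Gamma(7, 353/12)
obs 6: x=-3 → posterior Inverse-Gamma(15/2, 733/24)
obs 7: x=-7 → posterior Inverse-Gamma(8, 137/3)
obs 8: x=-2 → posterior Inverse-Gamma(17/2, 1099/24)
obs 9: x=1/2 → posterior Inverse-Gamma(9, 1147/24)
obs 10: x=2 → posterior Inverse-Gamma(19/2, 647/12)
obs 11: x=4 → posterior Inverse-Gamma(10, 1657/24)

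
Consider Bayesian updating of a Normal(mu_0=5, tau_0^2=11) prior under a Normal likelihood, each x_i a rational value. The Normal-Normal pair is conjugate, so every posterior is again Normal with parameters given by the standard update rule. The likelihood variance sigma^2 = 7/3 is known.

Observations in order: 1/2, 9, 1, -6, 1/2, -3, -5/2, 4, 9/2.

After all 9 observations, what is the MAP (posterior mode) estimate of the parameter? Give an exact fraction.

299/304

obs 1: x=1/2 → posterior Normal(103/80, 77/40)
obs 2: x=9 → posterior Normal(697/146, 77/73)
obs 3: x=1 → posterior Normal(763/212, 77/106)
obs 4: x=-6 → posterior Normal(367/278, 77/139)
obs 5: x=1/2 → posterior Normal(50/43, 77/172)
obs 6: x=-3 → posterior Normal(101/205, 77/205)
obs 7: x=-5/2 → posterior Normal(37/476, 11/34)
obs 8: x=4 → posterior Normal(301/542, 77/271)
obs 9: x=9/2 → posterior Normal(299/304, 77/304)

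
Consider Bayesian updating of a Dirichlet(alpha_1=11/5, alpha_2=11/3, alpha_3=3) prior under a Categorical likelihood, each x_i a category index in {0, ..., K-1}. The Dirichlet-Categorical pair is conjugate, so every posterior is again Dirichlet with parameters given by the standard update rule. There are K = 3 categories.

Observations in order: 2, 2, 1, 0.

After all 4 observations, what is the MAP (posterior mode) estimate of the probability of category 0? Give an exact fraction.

obs 1: x=2 → posterior Dirichlet(11/5, 11/3, 4)
obs 2: x=2 → posterior Dirichlet(11/5, 11/3, 5)
obs 3: x=1 → posterior Dirichlet(11/5, 14/3, 5)
obs 4: x=0 → posterior Dirichlet(16/5, 14/3, 5)

33/148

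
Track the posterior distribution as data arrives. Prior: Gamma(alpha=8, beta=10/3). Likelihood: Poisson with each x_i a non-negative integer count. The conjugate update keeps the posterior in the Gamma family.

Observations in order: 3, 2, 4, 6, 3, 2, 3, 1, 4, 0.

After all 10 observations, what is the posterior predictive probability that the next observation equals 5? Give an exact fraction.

755087246692401750389003649024000000000000000000000000000000000000/9380082945933081406113456619151991432292083579779389915131296484043

obs 1: x=3 → posterior Gamma(11, 13/3)
obs 2: x=2 → posterior Gamma(13, 16/3)
obs 3: x=4 → posterior Gamma(17, 19/3)
obs 4: x=6 → posterior Gamma(23, 22/3)
obs 5: x=3 → posterior Gamma(26, 25/3)
obs 6: x=2 → posterior Gamma(28, 28/3)
obs 7: x=3 → posterior Gamma(31, 31/3)
obs 8: x=1 → posterior Gamma(32, 34/3)
obs 9: x=4 → posterior Gamma(36, 37/3)
obs 10: x=0 → posterior Gamma(36, 40/3)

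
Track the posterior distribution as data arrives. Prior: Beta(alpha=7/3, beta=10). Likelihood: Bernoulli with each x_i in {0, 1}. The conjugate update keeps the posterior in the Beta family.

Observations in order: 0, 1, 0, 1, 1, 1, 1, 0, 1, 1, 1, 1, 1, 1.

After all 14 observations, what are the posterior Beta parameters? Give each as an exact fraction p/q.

alpha=40/3, beta=13

obs 1: x=0 → posterior Beta(7/3, 11)
obs 2: x=1 → posterior Beta(10/3, 11)
obs 3: x=0 → posterior Beta(10/3, 12)
obs 4: x=1 → posterior Beta(13/3, 12)
obs 5: x=1 → posterior Beta(16/3, 12)
obs 6: x=1 → posterior Beta(19/3, 12)
obs 7: x=1 → posterior Beta(22/3, 12)
obs 8: x=0 → posterior Beta(22/3, 13)
obs 9: x=1 → posterior Beta(25/3, 13)
obs 10: x=1 → posterior Beta(28/3, 13)
obs 11: x=1 → posterior Beta(31/3, 13)
obs 12: x=1 → posterior Beta(34/3, 13)
obs 13: x=1 → posterior Beta(37/3, 13)
obs 14: x=1 → posterior Beta(40/3, 13)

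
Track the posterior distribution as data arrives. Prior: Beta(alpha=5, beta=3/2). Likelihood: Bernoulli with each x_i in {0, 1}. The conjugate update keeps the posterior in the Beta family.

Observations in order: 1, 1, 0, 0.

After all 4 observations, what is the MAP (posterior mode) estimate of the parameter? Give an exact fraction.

12/17

obs 1: x=1 → posterior Beta(6, 3/2)
obs 2: x=1 → posterior Beta(7, 3/2)
obs 3: x=0 → posterior Beta(7, 5/2)
obs 4: x=0 → posterior Beta(7, 7/2)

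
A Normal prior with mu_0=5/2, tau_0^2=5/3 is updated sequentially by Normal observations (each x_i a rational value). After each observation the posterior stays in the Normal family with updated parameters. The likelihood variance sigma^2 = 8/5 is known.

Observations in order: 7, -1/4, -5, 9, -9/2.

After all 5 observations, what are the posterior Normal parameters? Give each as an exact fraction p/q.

mu_0=865/596, tau_0^2=40/149

obs 1: x=7 → posterior Normal(235/49, 40/49)
obs 2: x=-1/4 → posterior Normal(915/296, 20/37)
obs 3: x=-5 → posterior Normal(415/396, 40/99)
obs 4: x=9 → posterior Normal(1315/496, 10/31)
obs 5: x=-9/2 → posterior Normal(865/596, 40/149)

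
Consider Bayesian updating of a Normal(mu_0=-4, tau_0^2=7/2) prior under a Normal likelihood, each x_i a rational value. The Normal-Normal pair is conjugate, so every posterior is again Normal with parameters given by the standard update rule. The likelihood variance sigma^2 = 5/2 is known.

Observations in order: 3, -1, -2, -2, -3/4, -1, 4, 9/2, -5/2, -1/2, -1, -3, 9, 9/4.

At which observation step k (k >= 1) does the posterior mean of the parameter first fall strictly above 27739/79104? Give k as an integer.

k = 14

obs 1: x=3 → posterior Normal(1/12, 35/24)
obs 2: x=-1 → posterior Normal(-6/19, 35/38)
obs 3: x=-2 → posterior Normal(-10/13, 35/52)
obs 4: x=-2 → posterior Normal(-34/33, 35/66)
obs 5: x=-3/4 → posterior Normal(-157/160, 7/16)
obs 6: x=-1 → posterior Normal(-185/188, 35/94)
obs 7: x=4 → posterior Normal(-73/216, 35/108)
obs 8: x=9/2 → posterior Normal(53/244, 35/122)
obs 9: x=-5/2 → posterior Normal(-1/16, 35/136)
obs 10: x=-1/2 → posterior Normal(-31/300, 7/30)
obs 11: x=-1 → posterior Normal(-59/328, 35/164)
obs 12: x=-3 → posterior Normal(-143/356, 35/178)
obs 13: x=9 → posterior Normal(109/384, 35/192)
obs 14: x=9/4 → posterior Normal(43/103, 35/206)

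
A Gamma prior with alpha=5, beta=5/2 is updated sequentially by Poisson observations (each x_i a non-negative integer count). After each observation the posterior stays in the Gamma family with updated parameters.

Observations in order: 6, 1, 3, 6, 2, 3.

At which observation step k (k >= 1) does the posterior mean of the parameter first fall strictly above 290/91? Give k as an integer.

k = 4

obs 1: x=6 → posterior Gamma(11, 7/2)
obs 2: x=1 → posterior Gamma(12, 9/2)
obs 3: x=3 → posterior Gamma(15, 11/2)
obs 4: x=6 → posterior Gamma(21, 13/2)
obs 5: x=2 → posterior Gamma(23, 15/2)
obs 6: x=3 → posterior Gamma(26, 17/2)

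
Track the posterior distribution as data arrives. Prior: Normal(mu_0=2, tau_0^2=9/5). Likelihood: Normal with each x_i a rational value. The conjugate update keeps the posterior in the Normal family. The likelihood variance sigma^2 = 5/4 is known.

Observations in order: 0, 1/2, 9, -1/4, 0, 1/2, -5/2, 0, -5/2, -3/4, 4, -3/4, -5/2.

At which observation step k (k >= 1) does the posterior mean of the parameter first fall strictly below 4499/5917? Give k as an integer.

k = 2

obs 1: x=0 → posterior Normal(50/61, 45/61)
obs 2: x=1/2 → posterior Normal(68/97, 45/97)
obs 3: x=9 → posterior Normal(56/19, 45/133)
obs 4: x=-1/4 → posterior Normal(383/169, 45/169)
obs 5: x=0 → posterior Normal(383/205, 9/41)
obs 6: x=1/2 → posterior Normal(401/241, 45/241)
obs 7: x=-5/2 → posterior Normal(311/277, 45/277)
obs 8: x=0 → posterior Normal(311/313, 45/313)
obs 9: x=-5/2 → posterior Normal(221/349, 45/349)
obs 10: x=-3/4 → posterior Normal(194/385, 9/77)
obs 11: x=4 → posterior Normal(338/421, 45/421)
obs 12: x=-3/4 → posterior Normal(311/457, 45/457)
obs 13: x=-5/2 → posterior Normal(13/29, 45/493)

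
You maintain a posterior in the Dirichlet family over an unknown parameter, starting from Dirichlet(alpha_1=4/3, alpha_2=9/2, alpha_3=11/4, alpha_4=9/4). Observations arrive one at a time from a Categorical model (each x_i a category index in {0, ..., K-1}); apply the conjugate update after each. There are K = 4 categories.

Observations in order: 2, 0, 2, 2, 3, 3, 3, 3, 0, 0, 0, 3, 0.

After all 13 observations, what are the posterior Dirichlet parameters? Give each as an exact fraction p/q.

alpha_1=19/3, alpha_2=9/2, alpha_3=23/4, alpha_4=29/4

obs 1: x=2 → posterior Dirichlet(4/3, 9/2, 15/4, 9/4)
obs 2: x=0 → posterior Dirichlet(7/3, 9/2, 15/4, 9/4)
obs 3: x=2 → posterior Dirichlet(7/3, 9/2, 19/4, 9/4)
obs 4: x=2 → posterior Dirichlet(7/3, 9/2, 23/4, 9/4)
obs 5: x=3 → posterior Dirichlet(7/3, 9/2, 23/4, 13/4)
obs 6: x=3 → posterior Dirichlet(7/3, 9/2, 23/4, 17/4)
obs 7: x=3 → posterior Dirichlet(7/3, 9/2, 23/4, 21/4)
obs 8: x=3 → posterior Dirichlet(7/3, 9/2, 23/4, 25/4)
obs 9: x=0 → posterior Dirichlet(10/3, 9/2, 23/4, 25/4)
obs 10: x=0 → posterior Dirichlet(13/3, 9/2, 23/4, 25/4)
obs 11: x=0 → posterior Dirichlet(16/3, 9/2, 23/4, 25/4)
obs 12: x=3 → posterior Dirichlet(16/3, 9/2, 23/4, 29/4)
obs 13: x=0 → posterior Dirichlet(19/3, 9/2, 23/4, 29/4)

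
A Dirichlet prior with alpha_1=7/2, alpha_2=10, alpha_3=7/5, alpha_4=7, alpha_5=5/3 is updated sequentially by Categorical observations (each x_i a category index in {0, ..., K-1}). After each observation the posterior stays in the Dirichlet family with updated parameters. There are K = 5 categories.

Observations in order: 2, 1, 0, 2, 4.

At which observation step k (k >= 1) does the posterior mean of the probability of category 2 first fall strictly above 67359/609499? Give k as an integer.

obs 1: x=2 → posterior Dirichlet(7/2, 10, 12/5, 7, 5/3)
obs 2: x=1 → posterior Dirichlet(7/2, 11, 12/5, 7, 5/3)
obs 3: x=0 → posterior Dirichlet(9/2, 11, 12/5, 7, 5/3)
obs 4: x=2 → posterior Dirichlet(9/2, 11, 17/5, 7, 5/3)
obs 5: x=4 → posterior Dirichlet(9/2, 11, 17/5, 7, 8/3)

k = 4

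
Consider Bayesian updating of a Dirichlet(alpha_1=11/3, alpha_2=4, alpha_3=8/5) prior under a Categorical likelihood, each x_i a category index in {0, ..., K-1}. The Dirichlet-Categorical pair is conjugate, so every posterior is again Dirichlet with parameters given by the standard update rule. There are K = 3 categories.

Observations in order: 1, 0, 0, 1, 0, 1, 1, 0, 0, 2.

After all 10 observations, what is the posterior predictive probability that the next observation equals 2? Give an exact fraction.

39/289

obs 1: x=1 → posterior Dirichlet(11/3, 5, 8/5)
obs 2: x=0 → posterior Dirichlet(14/3, 5, 8/5)
obs 3: x=0 → posterior Dirichlet(17/3, 5, 8/5)
obs 4: x=1 → posterior Dirichlet(17/3, 6, 8/5)
obs 5: x=0 → posterior Dirichlet(20/3, 6, 8/5)
obs 6: x=1 → posterior Dirichlet(20/3, 7, 8/5)
obs 7: x=1 → posterior Dirichlet(20/3, 8, 8/5)
obs 8: x=0 → posterior Dirichlet(23/3, 8, 8/5)
obs 9: x=0 → posterior Dirichlet(26/3, 8, 8/5)
obs 10: x=2 → posterior Dirichlet(26/3, 8, 13/5)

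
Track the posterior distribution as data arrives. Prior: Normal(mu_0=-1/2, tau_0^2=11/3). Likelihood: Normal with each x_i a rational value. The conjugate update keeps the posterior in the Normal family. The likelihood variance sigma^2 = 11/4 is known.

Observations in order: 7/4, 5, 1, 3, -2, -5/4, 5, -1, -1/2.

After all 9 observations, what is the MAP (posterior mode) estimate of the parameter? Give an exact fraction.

85/78

obs 1: x=7/4 → posterior Normal(11/14, 11/7)
obs 2: x=5 → posterior Normal(51/22, 1)
obs 3: x=1 → posterior Normal(59/30, 11/15)
obs 4: x=3 → posterior Normal(83/38, 11/19)
obs 5: x=-2 → posterior Normal(67/46, 11/23)
obs 6: x=-5/4 → posterior Normal(19/18, 11/27)
obs 7: x=5 → posterior Normal(97/62, 11/31)
obs 8: x=-1 → posterior Normal(89/70, 11/35)
obs 9: x=-1/2 → posterior Normal(85/78, 11/39)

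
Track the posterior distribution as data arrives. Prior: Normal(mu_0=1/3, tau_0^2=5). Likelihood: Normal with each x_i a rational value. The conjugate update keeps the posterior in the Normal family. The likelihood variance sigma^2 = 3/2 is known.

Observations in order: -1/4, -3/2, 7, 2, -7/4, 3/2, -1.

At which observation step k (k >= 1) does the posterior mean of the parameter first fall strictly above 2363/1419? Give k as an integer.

obs 1: x=-1/4 → posterior Normal(-3/26, 15/13)
obs 2: x=-3/2 → posterior Normal(-33/46, 15/23)
obs 3: x=7 → posterior Normal(107/66, 5/11)
obs 4: x=2 → posterior Normal(147/86, 15/43)
obs 5: x=-7/4 → posterior Normal(56/53, 15/53)
obs 6: x=3/2 → posterior Normal(71/63, 5/21)
obs 7: x=-1 → posterior Normal(61/73, 15/73)

k = 4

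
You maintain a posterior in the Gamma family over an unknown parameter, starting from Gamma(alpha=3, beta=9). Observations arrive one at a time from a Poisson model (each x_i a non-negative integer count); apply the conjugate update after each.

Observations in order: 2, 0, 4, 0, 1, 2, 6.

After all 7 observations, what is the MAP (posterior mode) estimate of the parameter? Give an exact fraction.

17/16

obs 1: x=2 → posterior Gamma(5, 10)
obs 2: x=0 → posterior Gamma(5, 11)
obs 3: x=4 → posterior Gamma(9, 12)
obs 4: x=0 → posterior Gamma(9, 13)
obs 5: x=1 → posterior Gamma(10, 14)
obs 6: x=2 → posterior Gamma(12, 15)
obs 7: x=6 → posterior Gamma(18, 16)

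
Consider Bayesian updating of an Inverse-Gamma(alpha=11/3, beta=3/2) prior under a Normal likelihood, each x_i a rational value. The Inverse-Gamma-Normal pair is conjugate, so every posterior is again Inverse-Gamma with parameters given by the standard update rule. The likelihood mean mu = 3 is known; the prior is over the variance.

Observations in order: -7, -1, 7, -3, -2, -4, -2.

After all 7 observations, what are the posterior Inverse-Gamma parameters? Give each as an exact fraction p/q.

obs 1: x=-7 → posterior Inverse-Gamma(25/6, 103/2)
obs 2: x=-1 → posterior Inverse-Gamma(14/3, 119/2)
obs 3: x=7 → posterior Inverse-Gamma(31/6, 135/2)
obs 4: x=-3 → posterior Inverse-Gamma(17/3, 171/2)
obs 5: x=-2 → posterior Inverse-Gamma(37/6, 98)
obs 6: x=-4 → posterior Inverse-Gamma(20/3, 245/2)
obs 7: x=-2 → posterior Inverse-Gamma(43/6, 135)

alpha=43/6, beta=135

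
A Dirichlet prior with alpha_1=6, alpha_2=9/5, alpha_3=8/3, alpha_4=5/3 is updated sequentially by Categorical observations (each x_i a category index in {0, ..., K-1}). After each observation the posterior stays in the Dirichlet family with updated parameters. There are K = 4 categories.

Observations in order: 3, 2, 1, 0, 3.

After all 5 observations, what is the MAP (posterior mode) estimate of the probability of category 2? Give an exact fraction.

obs 1: x=3 → posterior Dirichlet(6, 9/5, 8/3, 8/3)
obs 2: x=2 → posterior Dirichlet(6, 9/5, 11/3, 8/3)
obs 3: x=1 → posterior Dirichlet(6, 14/5, 11/3, 8/3)
obs 4: x=0 → posterior Dirichlet(7, 14/5, 11/3, 8/3)
obs 5: x=3 → posterior Dirichlet(7, 14/5, 11/3, 11/3)

40/197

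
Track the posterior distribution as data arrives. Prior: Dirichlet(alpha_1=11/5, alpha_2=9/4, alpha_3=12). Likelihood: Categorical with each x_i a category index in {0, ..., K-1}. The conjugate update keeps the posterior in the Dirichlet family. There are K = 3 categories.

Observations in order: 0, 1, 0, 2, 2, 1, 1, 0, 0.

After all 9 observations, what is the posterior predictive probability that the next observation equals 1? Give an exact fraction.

105/509

obs 1: x=0 → posterior Dirichlet(16/5, 9/4, 12)
obs 2: x=1 → posterior Dirichlet(16/5, 13/4, 12)
obs 3: x=0 → posterior Dirichlet(21/5, 13/4, 12)
obs 4: x=2 → posterior Dirichlet(21/5, 13/4, 13)
obs 5: x=2 → posterior Dirichlet(21/5, 13/4, 14)
obs 6: x=1 → posterior Dirichlet(21/5, 17/4, 14)
obs 7: x=1 → posterior Dirichlet(21/5, 21/4, 14)
obs 8: x=0 → posterior Dirichlet(26/5, 21/4, 14)
obs 9: x=0 → posterior Dirichlet(31/5, 21/4, 14)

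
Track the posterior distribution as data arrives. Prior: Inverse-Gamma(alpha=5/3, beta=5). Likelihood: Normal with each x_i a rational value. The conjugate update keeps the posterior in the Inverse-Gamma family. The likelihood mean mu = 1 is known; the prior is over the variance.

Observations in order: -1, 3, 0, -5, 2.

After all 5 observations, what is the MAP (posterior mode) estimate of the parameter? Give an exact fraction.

obs 1: x=-1 → posterior Inverse-Gamma(13/6, 7)
obs 2: x=3 → posterior Inverse-Gamma(8/3, 9)
obs 3: x=0 → posterior Inverse-Gamma(19/6, 19/2)
obs 4: x=-5 → posterior Inverse-Gamma(11/3, 55/2)
obs 5: x=2 → posterior Inverse-Gamma(25/6, 28)

168/31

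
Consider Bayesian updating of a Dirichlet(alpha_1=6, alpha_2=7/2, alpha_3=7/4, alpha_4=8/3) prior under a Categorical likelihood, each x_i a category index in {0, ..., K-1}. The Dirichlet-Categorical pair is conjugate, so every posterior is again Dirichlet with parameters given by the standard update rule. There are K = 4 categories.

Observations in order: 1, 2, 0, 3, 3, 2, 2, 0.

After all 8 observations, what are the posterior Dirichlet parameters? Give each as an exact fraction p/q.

obs 1: x=1 → posterior Dirichlet(6, 9/2, 7/4, 8/3)
obs 2: x=2 → posterior Dirichlet(6, 9/2, 11/4, 8/3)
obs 3: x=0 → posterior Dirichlet(7, 9/2, 11/4, 8/3)
obs 4: x=3 → posterior Dirichlet(7, 9/2, 11/4, 11/3)
obs 5: x=3 → posterior Dirichlet(7, 9/2, 11/4, 14/3)
obs 6: x=2 → posterior Dirichlet(7, 9/2, 15/4, 14/3)
obs 7: x=2 → posterior Dirichlet(7, 9/2, 19/4, 14/3)
obs 8: x=0 → posterior Dirichlet(8, 9/2, 19/4, 14/3)

alpha_1=8, alpha_2=9/2, alpha_3=19/4, alpha_4=14/3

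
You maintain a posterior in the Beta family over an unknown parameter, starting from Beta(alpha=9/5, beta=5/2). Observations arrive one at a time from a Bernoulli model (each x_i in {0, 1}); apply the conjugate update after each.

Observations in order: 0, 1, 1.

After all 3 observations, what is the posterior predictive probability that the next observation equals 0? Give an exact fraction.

obs 1: x=0 → posterior Beta(9/5, 7/2)
obs 2: x=1 → posterior Beta(14/5, 7/2)
obs 3: x=1 → posterior Beta(19/5, 7/2)

35/73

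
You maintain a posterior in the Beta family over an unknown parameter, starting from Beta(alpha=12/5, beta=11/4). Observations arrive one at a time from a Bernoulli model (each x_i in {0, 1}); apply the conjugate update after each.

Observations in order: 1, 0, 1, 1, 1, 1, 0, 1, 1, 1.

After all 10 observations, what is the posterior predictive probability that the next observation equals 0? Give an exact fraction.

95/303

obs 1: x=1 → posterior Beta(17/5, 11/4)
obs 2: x=0 → posterior Beta(17/5, 15/4)
obs 3: x=1 → posterior Beta(22/5, 15/4)
obs 4: x=1 → posterior Beta(27/5, 15/4)
obs 5: x=1 → posterior Beta(32/5, 15/4)
obs 6: x=1 → posterior Beta(37/5, 15/4)
obs 7: x=0 → posterior Beta(37/5, 19/4)
obs 8: x=1 → posterior Beta(42/5, 19/4)
obs 9: x=1 → posterior Beta(47/5, 19/4)
obs 10: x=1 → posterior Beta(52/5, 19/4)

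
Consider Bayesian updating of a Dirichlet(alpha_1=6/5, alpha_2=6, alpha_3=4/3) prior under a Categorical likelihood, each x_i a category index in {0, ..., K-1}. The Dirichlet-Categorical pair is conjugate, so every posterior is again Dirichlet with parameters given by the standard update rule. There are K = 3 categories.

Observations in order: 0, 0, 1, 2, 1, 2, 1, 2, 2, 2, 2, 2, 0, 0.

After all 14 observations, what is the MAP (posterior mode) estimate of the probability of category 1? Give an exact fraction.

120/293

obs 1: x=0 → posterior Dirichlet(11/5, 6, 4/3)
obs 2: x=0 → posterior Dirichlet(16/5, 6, 4/3)
obs 3: x=1 → posterior Dirichlet(16/5, 7, 4/3)
obs 4: x=2 → posterior Dirichlet(16/5, 7, 7/3)
obs 5: x=1 → posterior Dirichlet(16/5, 8, 7/3)
obs 6: x=2 → posterior Dirichlet(16/5, 8, 10/3)
obs 7: x=1 → posterior Dirichlet(16/5, 9, 10/3)
obs 8: x=2 → posterior Dirichlet(16/5, 9, 13/3)
obs 9: x=2 → posterior Dirichlet(16/5, 9, 16/3)
obs 10: x=2 → posterior Dirichlet(16/5, 9, 19/3)
obs 11: x=2 → posterior Dirichlet(16/5, 9, 22/3)
obs 12: x=2 → posterior Dirichlet(16/5, 9, 25/3)
obs 13: x=0 → posterior Dirichlet(21/5, 9, 25/3)
obs 14: x=0 → posterior Dirichlet(26/5, 9, 25/3)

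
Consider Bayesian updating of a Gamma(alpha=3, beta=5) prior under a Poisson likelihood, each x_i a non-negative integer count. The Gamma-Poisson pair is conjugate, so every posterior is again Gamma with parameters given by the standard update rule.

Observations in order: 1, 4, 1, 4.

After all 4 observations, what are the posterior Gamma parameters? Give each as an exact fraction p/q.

obs 1: x=1 → posterior Gamma(4, 6)
obs 2: x=4 → posterior Gamma(8, 7)
obs 3: x=1 → posterior Gamma(9, 8)
obs 4: x=4 → posterior Gamma(13, 9)

alpha=13, beta=9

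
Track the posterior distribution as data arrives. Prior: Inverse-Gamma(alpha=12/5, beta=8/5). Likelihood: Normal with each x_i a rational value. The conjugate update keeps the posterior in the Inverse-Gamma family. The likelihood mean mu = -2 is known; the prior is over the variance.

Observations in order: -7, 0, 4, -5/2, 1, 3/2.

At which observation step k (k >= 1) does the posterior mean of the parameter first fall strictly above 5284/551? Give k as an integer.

obs 1: x=-7 → posterior Inverse-Gamma(29/10, 141/10)
obs 2: x=0 → posterior Inverse-Gamma(17/5, 161/10)
obs 3: x=4 → posterior Inverse-Gamma(39/10, 341/10)
obs 4: x=-5/2 → posterior Inverse-Gamma(22/5, 1369/40)
obs 5: x=1 → posterior Inverse-Gamma(49/10, 1549/40)
obs 6: x=3/2 → posterior Inverse-Gamma(27/5, 897/20)

k = 3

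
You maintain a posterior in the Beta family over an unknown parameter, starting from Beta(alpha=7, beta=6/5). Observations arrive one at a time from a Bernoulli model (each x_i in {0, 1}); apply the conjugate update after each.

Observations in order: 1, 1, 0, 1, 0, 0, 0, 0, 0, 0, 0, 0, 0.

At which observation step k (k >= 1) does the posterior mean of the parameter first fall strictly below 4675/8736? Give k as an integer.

obs 1: x=1 → posterior Beta(8, 6/5)
obs 2: x=1 → posterior Beta(9, 6/5)
obs 3: x=0 → posterior Beta(9, 11/5)
obs 4: x=1 → posterior Beta(10, 11/5)
obs 5: x=0 → posterior Beta(10, 16/5)
obs 6: x=0 → posterior Beta(10, 21/5)
obs 7: x=0 → posterior Beta(10, 26/5)
obs 8: x=0 → posterior Beta(10, 31/5)
obs 9: x=0 → posterior Beta(10, 36/5)
obs 10: x=0 → posterior Beta(10, 41/5)
obs 11: x=0 → posterior Beta(10, 46/5)
obs 12: x=0 → posterior Beta(10, 51/5)
obs 13: x=0 → posterior Beta(10, 56/5)

k = 11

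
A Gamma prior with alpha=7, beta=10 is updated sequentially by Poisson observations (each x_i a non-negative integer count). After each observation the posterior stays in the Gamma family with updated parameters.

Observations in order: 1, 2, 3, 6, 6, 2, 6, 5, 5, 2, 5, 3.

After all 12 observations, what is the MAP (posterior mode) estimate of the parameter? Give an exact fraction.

obs 1: x=1 → posterior Gamma(8, 11)
obs 2: x=2 → posterior Gamma(10, 12)
obs 3: x=3 → posterior Gamma(13, 13)
obs 4: x=6 → posterior Gamma(19, 14)
obs 5: x=6 → posterior Gamma(25, 15)
obs 6: x=2 → posterior Gamma(27, 16)
obs 7: x=6 → posterior Gamma(33, 17)
obs 8: x=5 → posterior Gamma(38, 18)
obs 9: x=5 → posterior Gamma(43, 19)
obs 10: x=2 → posterior Gamma(45, 20)
obs 11: x=5 → posterior Gamma(50, 21)
obs 12: x=3 → posterior Gamma(53, 22)

26/11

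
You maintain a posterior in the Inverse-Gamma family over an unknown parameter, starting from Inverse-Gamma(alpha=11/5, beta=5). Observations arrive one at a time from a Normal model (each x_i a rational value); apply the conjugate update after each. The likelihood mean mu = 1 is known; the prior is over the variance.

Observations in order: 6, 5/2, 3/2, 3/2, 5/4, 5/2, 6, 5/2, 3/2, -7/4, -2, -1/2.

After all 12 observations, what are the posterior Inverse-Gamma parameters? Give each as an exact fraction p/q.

obs 1: x=6 → posterior Inverse-Gamma(27/10, 35/2)
obs 2: x=5/2 → posterior Inverse-Gamma(16/5, 149/8)
obs 3: x=3/2 → posterior Inverse-Gamma(37/10, 75/4)
obs 4: x=3/2 → posterior Inverse-Gamma(21/5, 151/8)
obs 5: x=5/4 → posterior Inverse-Gamma(47/10, 605/32)
obs 6: x=5/2 → posterior Inverse-Gamma(26/5, 641/32)
obs 7: x=6 → posterior Inverse-Gamma(57/10, 1041/32)
obs 8: x=5/2 → posterior Inverse-Gamma(31/5, 1077/32)
obs 9: x=3/2 → posterior Inverse-Gamma(67/10, 1081/32)
obs 10: x=-7/4 → posterior Inverse-Gamma(36/5, 601/16)
obs 11: x=-2 → posterior Inverse-Gamma(77/10, 673/16)
obs 12: x=-1/2 → posterior Inverse-Gamma(41/5, 691/16)

alpha=41/5, beta=691/16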